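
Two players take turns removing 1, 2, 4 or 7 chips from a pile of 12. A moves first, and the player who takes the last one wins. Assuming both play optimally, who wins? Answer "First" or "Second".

Second

Compute winning (W) and losing (L) positions by backward induction:
i:   0  1  2  3  4  5  6  7  8  9 10 11 12
     L  W  W  L  W  W  L  W  W  L  W  W  L
Position 12 is L, so the second player wins.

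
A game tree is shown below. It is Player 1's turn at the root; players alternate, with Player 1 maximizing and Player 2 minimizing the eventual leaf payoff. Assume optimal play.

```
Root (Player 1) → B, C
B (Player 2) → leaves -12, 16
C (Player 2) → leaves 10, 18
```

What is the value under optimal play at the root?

B (Player 2): min(-12, 16) = -12
C (Player 2): min(10, 18) = 10
Root (Player 1): max(-12, 10) = 10

10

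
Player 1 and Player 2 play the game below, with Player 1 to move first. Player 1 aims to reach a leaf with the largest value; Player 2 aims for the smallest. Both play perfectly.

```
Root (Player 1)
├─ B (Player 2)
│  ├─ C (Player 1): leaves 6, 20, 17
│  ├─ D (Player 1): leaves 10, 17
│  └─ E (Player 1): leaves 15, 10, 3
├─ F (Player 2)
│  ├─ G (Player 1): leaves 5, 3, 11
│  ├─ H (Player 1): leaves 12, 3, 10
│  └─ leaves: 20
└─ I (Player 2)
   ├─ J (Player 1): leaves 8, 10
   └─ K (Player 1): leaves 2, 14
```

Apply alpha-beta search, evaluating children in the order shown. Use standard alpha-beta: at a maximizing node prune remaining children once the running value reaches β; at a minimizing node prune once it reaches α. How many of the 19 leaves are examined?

C [α=-∞,β=+∞]: v=20
D [α=-∞,β=20]: v=17
E [α=-∞,β=17]: v=15
B [α=-∞,β=+∞]: v=15
G [α=15,β=+∞]: v=11
F [α=15,β=+∞]: v=11 after child 1 ≤ α → α-cutoff, skip 2
J [α=15,β=+∞]: v=10
I [α=15,β=+∞]: v=10 after child 1 ≤ α → α-cutoff, skip 1
Root [α=-∞,β=+∞]: v=15
Leaves evaluated: 13 of 19.

13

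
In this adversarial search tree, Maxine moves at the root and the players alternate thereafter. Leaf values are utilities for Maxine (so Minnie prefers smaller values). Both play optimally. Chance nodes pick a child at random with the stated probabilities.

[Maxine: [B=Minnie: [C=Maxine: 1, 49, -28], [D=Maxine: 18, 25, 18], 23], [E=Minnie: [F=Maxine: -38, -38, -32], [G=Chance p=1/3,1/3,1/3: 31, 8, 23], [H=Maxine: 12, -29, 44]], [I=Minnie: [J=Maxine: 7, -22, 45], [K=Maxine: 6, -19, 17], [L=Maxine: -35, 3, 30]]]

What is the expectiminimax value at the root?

23

C (Maxine): max(1, 49, -28) = 49
D (Maxine): max(18, 25, 18) = 25
B (Minnie): min(49, 25, 23) = 23
F (Maxine): max(-38, -38, -32) = -32
G (Chance): 1/3·31 + 1/3·8 + 1/3·23 = 20.67
H (Maxine): max(12, -29, 44) = 44
E (Minnie): min(-32, 20.67, 44) = -32
J (Maxine): max(7, -22, 45) = 45
K (Maxine): max(6, -19, 17) = 17
L (Maxine): max(-35, 3, 30) = 30
I (Minnie): min(45, 17, 30) = 17
Root (Maxine): max(23, -32, 17) = 23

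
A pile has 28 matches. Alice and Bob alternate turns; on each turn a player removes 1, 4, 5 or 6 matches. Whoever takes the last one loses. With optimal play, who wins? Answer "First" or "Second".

i:   0  1  2  3  4  5  6  7  8  9 10 11 12 13 14 15 16 17 18 19 20 21 22 23 24 25 26 27 28
     W  L  W  L  W  W  W  W  W  W  L  W  L  W  W  W  W  W  W  L  W  L  W  W  W  W  W  W  L
Position 28 is L, so the second player wins.

Second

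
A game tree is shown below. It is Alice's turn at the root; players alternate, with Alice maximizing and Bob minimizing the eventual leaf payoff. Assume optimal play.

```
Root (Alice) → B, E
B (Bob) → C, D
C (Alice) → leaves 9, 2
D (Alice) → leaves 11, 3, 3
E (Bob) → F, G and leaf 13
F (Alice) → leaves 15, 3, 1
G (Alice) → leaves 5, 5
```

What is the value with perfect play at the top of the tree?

9

C (Alice): max(9, 2) = 9
D (Alice): max(11, 3, 3) = 11
B (Bob): min(9, 11) = 9
F (Alice): max(15, 3, 1) = 15
G (Alice): max(5, 5) = 5
E (Bob): min(15, 5, 13) = 5
Root (Alice): max(9, 5) = 9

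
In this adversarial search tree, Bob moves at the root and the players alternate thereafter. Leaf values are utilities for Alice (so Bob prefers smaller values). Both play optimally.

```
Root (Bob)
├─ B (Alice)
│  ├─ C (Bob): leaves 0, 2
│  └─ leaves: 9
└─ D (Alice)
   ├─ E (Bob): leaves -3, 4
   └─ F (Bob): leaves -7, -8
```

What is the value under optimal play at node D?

-3

E: min(-3, 4) = -3
F: min(-7, -8) = -8
D: max(-3, -8) = -3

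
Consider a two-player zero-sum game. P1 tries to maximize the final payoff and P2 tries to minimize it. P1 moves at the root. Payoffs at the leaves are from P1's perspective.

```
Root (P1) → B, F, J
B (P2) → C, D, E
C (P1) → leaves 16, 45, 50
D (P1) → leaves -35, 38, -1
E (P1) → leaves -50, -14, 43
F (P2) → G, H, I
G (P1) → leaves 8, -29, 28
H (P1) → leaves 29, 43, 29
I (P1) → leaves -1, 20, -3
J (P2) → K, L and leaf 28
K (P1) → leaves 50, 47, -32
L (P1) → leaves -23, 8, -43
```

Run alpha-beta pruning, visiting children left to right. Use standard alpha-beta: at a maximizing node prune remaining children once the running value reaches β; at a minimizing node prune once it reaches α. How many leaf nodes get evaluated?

C [α=-∞,β=+∞]: v=50
D [α=-∞,β=50]: v=38
E [α=-∞,β=38]: v=43
B [α=-∞,β=+∞]: v=38
G [α=38,β=+∞]: v=28
F [α=38,β=+∞]: v=28 after child 1 ≤ α → α-cutoff, skip 2
K [α=38,β=+∞]: v=50
L [α=38,β=50]: v=8
J [α=38,β=+∞]: v=8 after child 2 ≤ α → α-cutoff, skip 1
Root [α=-∞,β=+∞]: v=38
Leaves evaluated: 18 of 25.

18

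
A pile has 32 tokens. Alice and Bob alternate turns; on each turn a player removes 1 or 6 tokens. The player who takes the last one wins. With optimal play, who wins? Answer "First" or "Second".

W/L table (W = player to move can force a win):
i:   0  1  2  3  4  5  6  7  8  9 10 11 12 13 14 15 16 17 18 19 20 21 22 23 24 25 26 27 28 29 30 31 32
     L  W  L  W  L  W  W  L  W  L  W  L  W  W  L  W  L  W  L  W  W  L  W  L  W  L  W  W  L  W  L  W  L
Position 32 is L, so the second player wins.

Second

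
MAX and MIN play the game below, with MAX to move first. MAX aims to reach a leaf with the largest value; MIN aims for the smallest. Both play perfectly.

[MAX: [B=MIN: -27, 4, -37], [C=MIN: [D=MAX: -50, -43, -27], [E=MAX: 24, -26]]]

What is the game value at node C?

-27

D: max(-50, -43, -27) = -27
E: max(24, -26) = 24
C: min(-27, 24) = -27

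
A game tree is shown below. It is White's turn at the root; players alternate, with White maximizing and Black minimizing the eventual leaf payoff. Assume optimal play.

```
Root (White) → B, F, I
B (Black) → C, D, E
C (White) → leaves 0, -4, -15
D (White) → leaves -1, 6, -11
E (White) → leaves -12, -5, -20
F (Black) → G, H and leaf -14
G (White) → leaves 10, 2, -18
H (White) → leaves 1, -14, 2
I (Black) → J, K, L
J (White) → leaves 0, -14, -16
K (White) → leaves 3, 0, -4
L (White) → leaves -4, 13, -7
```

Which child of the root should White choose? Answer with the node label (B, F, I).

C (White): max(0, -4, -15) = 0
D (White): max(-1, 6, -11) = 6
E (White): max(-12, -5, -20) = -5
B (Black): min(0, 6, -5) = -5
G (White): max(10, 2, -18) = 10
H (White): max(1, -14, 2) = 2
F (Black): min(10, 2, -14) = -14
J (White): max(0, -14, -16) = 0
K (White): max(3, 0, -4) = 3
L (White): max(-4, 13, -7) = 13
I (Black): min(0, 3, 13) = 0
Root (White): max(-5, -14, 0) = 0
White picks the child with the highest value: I (value 0).

I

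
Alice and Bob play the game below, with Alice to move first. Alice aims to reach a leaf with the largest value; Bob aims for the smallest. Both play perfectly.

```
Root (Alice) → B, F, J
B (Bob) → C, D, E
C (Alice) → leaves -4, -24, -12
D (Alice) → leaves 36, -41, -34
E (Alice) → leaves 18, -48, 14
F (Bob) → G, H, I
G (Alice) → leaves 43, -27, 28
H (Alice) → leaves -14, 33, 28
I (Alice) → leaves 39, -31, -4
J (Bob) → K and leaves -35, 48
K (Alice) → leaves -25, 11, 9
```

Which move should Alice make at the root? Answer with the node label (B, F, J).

C (Alice): max(-4, -24, -12) = -4
D (Alice): max(36, -41, -34) = 36
E (Alice): max(18, -48, 14) = 18
B (Bob): min(-4, 36, 18) = -4
G (Alice): max(43, -27, 28) = 43
H (Alice): max(-14, 33, 28) = 33
I (Alice): max(39, -31, -4) = 39
F (Bob): min(43, 33, 39) = 33
K (Alice): max(-25, 11, 9) = 11
J (Bob): min(11, -35, 48) = -35
Root (Alice): max(-4, 33, -35) = 33
Alice picks the child with the highest value: F (value 33).

F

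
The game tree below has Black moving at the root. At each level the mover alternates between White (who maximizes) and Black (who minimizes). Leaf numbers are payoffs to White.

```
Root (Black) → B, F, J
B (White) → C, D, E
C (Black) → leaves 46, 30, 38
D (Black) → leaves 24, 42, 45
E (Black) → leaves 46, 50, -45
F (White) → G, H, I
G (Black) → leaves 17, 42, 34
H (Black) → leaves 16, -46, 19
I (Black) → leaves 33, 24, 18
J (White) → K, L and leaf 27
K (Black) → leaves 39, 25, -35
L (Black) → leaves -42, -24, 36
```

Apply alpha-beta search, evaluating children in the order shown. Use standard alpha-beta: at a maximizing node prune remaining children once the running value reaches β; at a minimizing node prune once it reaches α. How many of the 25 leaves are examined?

C [α=-∞,β=+∞]: v=30
D [α=30,β=+∞]: v=24 after child 1 ≤ α → α-cutoff, skip 2
E [α=30,β=+∞]: v=-45
B [α=-∞,β=+∞]: v=30
G [α=-∞,β=30]: v=17
H [α=17,β=30]: v=16 after child 1 ≤ α → α-cutoff, skip 2
I [α=17,β=30]: v=18
F [α=-∞,β=30]: v=18
K [α=-∞,β=18]: v=-35
L [α=-35,β=18]: v=-42 after child 1 ≤ α → α-cutoff, skip 2
J [α=-∞,β=18]: v=27
Root [α=-∞,β=+∞]: v=18
Leaves evaluated: 19 of 25.

19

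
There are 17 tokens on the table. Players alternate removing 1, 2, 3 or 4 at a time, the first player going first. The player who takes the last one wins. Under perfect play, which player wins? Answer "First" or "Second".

Mark each pile size as W (mover wins) or L (mover loses):
i:   0  1  2  3  4  5  6  7  8  9 10 11 12 13 14 15 16 17
     L  W  W  W  W  L  W  W  W  W  L  W  W  W  W  L  W  W
Position 17 is W, so the first player wins.

First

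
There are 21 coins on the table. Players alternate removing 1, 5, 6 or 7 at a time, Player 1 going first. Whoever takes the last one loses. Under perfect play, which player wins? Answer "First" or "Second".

First

Positions where the player to move wins (W) vs loses (L):
i:   0  1  2  3  4  5  6  7  8  9 10 11 12 13 14 15 16 17 18 19 20 21
     W  L  W  L  W  L  W  W  W  W  W  W  W  L  W  L  W  L  W  W  W  W
Position 21 is W, so the first player wins.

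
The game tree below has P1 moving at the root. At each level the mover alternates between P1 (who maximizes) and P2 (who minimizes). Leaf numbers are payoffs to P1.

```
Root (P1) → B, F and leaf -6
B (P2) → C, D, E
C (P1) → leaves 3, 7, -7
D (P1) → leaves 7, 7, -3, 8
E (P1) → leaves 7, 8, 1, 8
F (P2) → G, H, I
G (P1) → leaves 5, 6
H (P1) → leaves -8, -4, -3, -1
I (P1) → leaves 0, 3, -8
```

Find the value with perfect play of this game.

C (P1): max(3, 7, -7) = 7
D (P1): max(7, 7, -3, 8) = 8
E (P1): max(7, 8, 1, 8) = 8
B (P2): min(7, 8, 8) = 7
G (P1): max(5, 6) = 6
H (P1): max(-8, -4, -3, -1) = -1
I (P1): max(0, 3, -8) = 3
F (P2): min(6, -1, 3) = -1
Root (P1): max(7, -1, -6) = 7

7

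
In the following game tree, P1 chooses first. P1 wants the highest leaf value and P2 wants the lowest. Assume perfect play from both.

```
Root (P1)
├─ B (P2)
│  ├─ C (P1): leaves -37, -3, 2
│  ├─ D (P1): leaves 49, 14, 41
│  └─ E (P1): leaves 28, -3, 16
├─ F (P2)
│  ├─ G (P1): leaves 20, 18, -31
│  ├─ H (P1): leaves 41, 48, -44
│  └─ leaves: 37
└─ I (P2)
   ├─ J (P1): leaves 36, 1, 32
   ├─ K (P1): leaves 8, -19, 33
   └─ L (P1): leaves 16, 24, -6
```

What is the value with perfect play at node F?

20

G: max(20, 18, -31) = 20
H: max(41, 48, -44) = 48
F: min(20, 48, 37) = 20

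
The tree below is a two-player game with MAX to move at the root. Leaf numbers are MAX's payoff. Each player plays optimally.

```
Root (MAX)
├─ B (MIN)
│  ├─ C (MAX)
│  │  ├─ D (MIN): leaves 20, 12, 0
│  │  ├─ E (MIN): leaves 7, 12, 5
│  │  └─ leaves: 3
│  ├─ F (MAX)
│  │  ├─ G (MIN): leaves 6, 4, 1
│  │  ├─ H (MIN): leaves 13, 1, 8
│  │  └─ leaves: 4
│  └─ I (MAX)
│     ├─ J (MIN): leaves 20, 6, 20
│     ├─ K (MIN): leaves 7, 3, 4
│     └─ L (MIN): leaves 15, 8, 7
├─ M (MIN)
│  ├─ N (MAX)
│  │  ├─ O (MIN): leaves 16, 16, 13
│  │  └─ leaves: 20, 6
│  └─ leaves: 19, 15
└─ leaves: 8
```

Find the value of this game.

D (MIN): min(20, 12, 0) = 0
E (MIN): min(7, 12, 5) = 5
C (MAX): max(0, 5, 3) = 5
G (MIN): min(6, 4, 1) = 1
H (MIN): min(13, 1, 8) = 1
F (MAX): max(1, 1, 4) = 4
J (MIN): min(20, 6, 20) = 6
K (MIN): min(7, 3, 4) = 3
L (MIN): min(15, 8, 7) = 7
I (MAX): max(6, 3, 7) = 7
B (MIN): min(5, 4, 7) = 4
O (MIN): min(16, 16, 13) = 13
N (MAX): max(13, 20, 6) = 20
M (MIN): min(20, 19, 15) = 15
Root (MAX): max(4, 15, 8) = 15

15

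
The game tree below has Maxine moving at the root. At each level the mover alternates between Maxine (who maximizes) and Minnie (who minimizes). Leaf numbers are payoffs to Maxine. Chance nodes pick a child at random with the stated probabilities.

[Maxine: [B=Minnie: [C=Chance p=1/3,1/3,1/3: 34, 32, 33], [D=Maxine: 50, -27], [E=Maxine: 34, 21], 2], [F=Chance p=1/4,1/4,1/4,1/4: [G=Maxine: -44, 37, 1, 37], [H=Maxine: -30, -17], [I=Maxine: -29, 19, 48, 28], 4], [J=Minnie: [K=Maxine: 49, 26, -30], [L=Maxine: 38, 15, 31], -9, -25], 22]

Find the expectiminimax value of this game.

22

C (Chance): 1/3·34 + 1/3·32 + 1/3·33 = 33
D (Maxine): max(50, -27) = 50
E (Maxine): max(34, 21) = 34
B (Minnie): min(33, 50, 34, 2) = 2
G (Maxine): max(-44, 37, 1, 37) = 37
H (Maxine): max(-30, -17) = -17
I (Maxine): max(-29, 19, 48, 28) = 48
F (Chance): 1/4·37 + 1/4·-17 + 1/4·48 + 1/4·4 = 18
K (Maxine): max(49, 26, -30) = 49
L (Maxine): max(38, 15, 31) = 38
J (Minnie): min(49, 38, -9, -25) = -25
Root (Maxine): max(2, 18, -25, 22) = 22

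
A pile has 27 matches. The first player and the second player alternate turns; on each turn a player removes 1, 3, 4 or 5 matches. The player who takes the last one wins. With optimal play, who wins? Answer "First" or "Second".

W/L table (W = player to move can force a win):
i:   0  1  2  3  4  5  6  7  8  9 10 11 12 13 14 15 16 17 18 19 20 21 22 23 24 25 26 27
     L  W  L  W  W  W  W  W  L  W  L  W  W  W  W  W  L  W  L  W  W  W  W  W  L  W  L  W
Position 27 is W, so the first player wins.

First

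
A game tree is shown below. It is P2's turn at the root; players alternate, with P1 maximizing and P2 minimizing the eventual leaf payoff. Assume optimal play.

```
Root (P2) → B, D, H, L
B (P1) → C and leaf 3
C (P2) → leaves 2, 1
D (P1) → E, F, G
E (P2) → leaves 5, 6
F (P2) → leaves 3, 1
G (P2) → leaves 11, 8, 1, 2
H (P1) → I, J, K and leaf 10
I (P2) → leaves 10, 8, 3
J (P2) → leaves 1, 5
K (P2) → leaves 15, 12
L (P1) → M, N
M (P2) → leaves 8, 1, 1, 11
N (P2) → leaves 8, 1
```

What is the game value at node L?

M: min(8, 1, 1, 11) = 1
N: min(8, 1) = 1
L: max(1, 1) = 1

1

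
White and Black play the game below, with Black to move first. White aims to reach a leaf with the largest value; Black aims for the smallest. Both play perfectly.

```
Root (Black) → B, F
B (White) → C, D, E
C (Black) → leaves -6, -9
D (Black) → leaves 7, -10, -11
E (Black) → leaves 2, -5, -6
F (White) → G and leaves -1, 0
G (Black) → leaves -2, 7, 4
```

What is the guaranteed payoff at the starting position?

C (Black): min(-6, -9) = -9
D (Black): min(7, -10, -11) = -11
E (Black): min(2, -5, -6) = -6
B (White): max(-9, -11, -6) = -6
G (Black): min(-2, 7, 4) = -2
F (White): max(-2, -1, 0) = 0
Root (Black): min(-6, 0) = -6

-6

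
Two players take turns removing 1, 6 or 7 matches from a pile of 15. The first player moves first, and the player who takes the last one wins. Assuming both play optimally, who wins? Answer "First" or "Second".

i:   0  1  2  3  4  5  6  7  8  9 10 11 12 13 14 15
     L  W  L  W  L  W  W  W  W  W  W  W  L  W  L  W
Position 15 is W, so the first player wins.

First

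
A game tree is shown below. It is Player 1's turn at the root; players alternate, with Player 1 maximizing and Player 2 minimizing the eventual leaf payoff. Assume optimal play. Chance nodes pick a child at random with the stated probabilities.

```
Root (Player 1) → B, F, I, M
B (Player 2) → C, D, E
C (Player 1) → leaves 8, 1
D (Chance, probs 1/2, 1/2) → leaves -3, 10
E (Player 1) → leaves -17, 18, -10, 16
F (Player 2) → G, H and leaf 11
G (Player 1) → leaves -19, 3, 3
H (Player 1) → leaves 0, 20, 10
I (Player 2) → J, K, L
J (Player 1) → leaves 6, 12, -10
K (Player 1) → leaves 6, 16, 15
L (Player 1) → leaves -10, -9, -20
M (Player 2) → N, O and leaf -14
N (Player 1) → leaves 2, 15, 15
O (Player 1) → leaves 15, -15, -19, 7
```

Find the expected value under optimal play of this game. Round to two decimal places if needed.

3.5

C (Player 1): max(8, 1) = 8
D (Chance): 1/2·-3 + 1/2·10 = 3.5
E (Player 1): max(-17, 18, -10, 16) = 18
B (Player 2): min(8, 3.5, 18) = 3.5
G (Player 1): max(-19, 3, 3) = 3
H (Player 1): max(0, 20, 10) = 20
F (Player 2): min(3, 20, 11) = 3
J (Player 1): max(6, 12, -10) = 12
K (Player 1): max(6, 16, 15) = 16
L (Player 1): max(-10, -9, -20) = -9
I (Player 2): min(12, 16, -9) = -9
N (Player 1): max(2, 15, 15) = 15
O (Player 1): max(15, -15, -19, 7) = 15
M (Player 2): min(15, 15, -14) = -14
Root (Player 1): max(3.5, 3, -9, -14) = 3.5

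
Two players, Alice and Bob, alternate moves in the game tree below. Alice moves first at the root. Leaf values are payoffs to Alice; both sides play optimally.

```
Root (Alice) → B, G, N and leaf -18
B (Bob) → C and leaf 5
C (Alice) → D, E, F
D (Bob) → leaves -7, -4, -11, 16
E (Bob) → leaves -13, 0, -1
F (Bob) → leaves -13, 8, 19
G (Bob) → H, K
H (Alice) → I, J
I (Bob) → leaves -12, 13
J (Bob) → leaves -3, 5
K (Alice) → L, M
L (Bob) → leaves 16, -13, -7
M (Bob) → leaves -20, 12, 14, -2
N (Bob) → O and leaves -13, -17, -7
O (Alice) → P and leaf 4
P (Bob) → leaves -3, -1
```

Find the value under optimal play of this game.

D (Bob): min(-7, -4, -11, 16) = -11
E (Bob): min(-13, 0, -1) = -13
F (Bob): min(-13, 8, 19) = -13
C (Alice): max(-11, -13, -13) = -11
B (Bob): min(-11, 5) = -11
I (Bob): min(-12, 13) = -12
J (Bob): min(-3, 5) = -3
H (Alice): max(-12, -3) = -3
L (Bob): min(16, -13, -7) = -13
M (Bob): min(-20, 12, 14, -2) = -20
K (Alice): max(-13, -20) = -13
G (Bob): min(-3, -13) = -13
P (Bob): min(-3, -1) = -3
O (Alice): max(-3, 4) = 4
N (Bob): min(4, -13, -17, -7) = -17
Root (Alice): max(-11, -13, -17, -18) = -11

-11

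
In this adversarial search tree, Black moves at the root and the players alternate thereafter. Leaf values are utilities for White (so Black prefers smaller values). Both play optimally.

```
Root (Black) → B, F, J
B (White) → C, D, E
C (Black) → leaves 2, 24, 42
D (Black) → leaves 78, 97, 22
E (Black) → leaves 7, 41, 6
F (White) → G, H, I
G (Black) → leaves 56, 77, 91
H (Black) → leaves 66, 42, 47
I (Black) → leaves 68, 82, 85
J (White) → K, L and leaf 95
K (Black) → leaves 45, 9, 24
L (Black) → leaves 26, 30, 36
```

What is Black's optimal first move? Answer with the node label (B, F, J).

B

C (Black): min(2, 24, 42) = 2
D (Black): min(78, 97, 22) = 22
E (Black): min(7, 41, 6) = 6
B (White): max(2, 22, 6) = 22
G (Black): min(56, 77, 91) = 56
H (Black): min(66, 42, 47) = 42
I (Black): min(68, 82, 85) = 68
F (White): max(56, 42, 68) = 68
K (Black): min(45, 9, 24) = 9
L (Black): min(26, 30, 36) = 26
J (White): max(9, 26, 95) = 95
Root (Black): min(22, 68, 95) = 22
Black picks the child with the lowest value: B (value 22).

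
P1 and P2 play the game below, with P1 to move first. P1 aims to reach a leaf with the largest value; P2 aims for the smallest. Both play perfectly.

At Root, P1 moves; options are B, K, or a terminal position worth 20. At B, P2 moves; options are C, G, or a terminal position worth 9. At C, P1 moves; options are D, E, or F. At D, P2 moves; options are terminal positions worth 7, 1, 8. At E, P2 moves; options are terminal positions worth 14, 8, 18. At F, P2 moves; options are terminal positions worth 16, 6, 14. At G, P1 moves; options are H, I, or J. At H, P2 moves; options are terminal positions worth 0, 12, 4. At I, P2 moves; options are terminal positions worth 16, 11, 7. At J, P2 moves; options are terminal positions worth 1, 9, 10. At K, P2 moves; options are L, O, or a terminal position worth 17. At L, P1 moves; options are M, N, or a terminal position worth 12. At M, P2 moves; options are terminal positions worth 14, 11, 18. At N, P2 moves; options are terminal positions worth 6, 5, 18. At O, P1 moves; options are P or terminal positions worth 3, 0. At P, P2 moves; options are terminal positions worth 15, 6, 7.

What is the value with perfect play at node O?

6

P: min(15, 6, 7) = 6
O: max(6, 3, 0) = 6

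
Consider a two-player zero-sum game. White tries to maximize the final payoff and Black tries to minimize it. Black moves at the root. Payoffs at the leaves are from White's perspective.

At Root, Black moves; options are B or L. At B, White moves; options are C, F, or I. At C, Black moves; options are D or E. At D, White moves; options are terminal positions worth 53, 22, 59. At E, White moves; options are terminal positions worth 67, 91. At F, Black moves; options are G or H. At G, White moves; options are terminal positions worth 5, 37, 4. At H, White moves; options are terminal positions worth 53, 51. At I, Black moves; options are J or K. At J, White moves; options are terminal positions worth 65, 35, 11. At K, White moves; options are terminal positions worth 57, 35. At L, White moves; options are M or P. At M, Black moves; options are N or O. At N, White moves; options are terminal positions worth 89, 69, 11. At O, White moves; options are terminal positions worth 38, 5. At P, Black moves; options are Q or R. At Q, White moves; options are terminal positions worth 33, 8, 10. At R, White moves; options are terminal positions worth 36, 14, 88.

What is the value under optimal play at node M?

38

N: max(89, 69, 11) = 89
O: max(38, 5) = 38
M: min(89, 38) = 38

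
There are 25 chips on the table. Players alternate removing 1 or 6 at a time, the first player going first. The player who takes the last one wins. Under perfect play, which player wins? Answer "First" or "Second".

Mark each pile size as W (mover wins) or L (mover loses):
i:   0  1  2  3  4  5  6  7  8  9 10 11 12 13 14 15 16 17 18 19 20 21 22 23 24 25
     L  W  L  W  L  W  W  L  W  L  W  L  W  W  L  W  L  W  L  W  W  L  W  L  W  L
Position 25 is L, so the second player wins.

Second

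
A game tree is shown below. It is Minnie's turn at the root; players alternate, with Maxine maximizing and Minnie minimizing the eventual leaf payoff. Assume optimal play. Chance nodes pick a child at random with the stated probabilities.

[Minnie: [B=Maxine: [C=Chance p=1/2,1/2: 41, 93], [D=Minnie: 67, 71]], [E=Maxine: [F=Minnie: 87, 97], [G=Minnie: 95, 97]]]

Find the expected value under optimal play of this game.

C (Chance): 1/2·41 + 1/2·93 = 67
D (Minnie): min(67, 71) = 67
B (Maxine): max(67, 67) = 67
F (Minnie): min(87, 97) = 87
G (Minnie): min(95, 97) = 95
E (Maxine): max(87, 95) = 95
Root (Minnie): min(67, 95) = 67

67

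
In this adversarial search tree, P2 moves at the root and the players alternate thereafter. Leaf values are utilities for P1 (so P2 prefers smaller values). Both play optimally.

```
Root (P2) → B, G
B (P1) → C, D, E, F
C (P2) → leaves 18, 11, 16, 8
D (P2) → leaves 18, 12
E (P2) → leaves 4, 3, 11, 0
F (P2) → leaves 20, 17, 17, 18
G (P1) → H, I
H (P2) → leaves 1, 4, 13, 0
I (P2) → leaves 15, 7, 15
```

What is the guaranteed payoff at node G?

H: min(1, 4, 13, 0) = 0
I: min(15, 7, 15) = 7
G: max(0, 7) = 7

7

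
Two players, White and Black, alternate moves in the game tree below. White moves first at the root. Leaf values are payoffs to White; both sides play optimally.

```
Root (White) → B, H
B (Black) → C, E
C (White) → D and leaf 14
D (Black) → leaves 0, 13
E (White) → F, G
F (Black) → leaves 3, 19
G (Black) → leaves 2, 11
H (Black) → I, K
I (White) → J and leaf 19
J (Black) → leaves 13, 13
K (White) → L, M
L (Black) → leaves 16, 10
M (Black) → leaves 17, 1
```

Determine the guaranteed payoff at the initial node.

10

D (Black): min(0, 13) = 0
C (White): max(0, 14) = 14
F (Black): min(3, 19) = 3
G (Black): min(2, 11) = 2
E (White): max(3, 2) = 3
B (Black): min(14, 3) = 3
J (Black): min(13, 13) = 13
I (White): max(13, 19) = 19
L (Black): min(16, 10) = 10
M (Black): min(17, 1) = 1
K (White): max(10, 1) = 10
H (Black): min(19, 10) = 10
Root (White): max(3, 10) = 10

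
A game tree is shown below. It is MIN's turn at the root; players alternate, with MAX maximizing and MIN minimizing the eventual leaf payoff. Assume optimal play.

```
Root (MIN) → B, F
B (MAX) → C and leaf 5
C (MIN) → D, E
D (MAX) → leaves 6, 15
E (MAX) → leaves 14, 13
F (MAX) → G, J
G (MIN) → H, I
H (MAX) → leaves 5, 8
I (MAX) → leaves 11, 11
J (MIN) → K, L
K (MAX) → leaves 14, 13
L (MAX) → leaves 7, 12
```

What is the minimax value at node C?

14

D: max(6, 15) = 15
E: max(14, 13) = 14
C: min(15, 14) = 14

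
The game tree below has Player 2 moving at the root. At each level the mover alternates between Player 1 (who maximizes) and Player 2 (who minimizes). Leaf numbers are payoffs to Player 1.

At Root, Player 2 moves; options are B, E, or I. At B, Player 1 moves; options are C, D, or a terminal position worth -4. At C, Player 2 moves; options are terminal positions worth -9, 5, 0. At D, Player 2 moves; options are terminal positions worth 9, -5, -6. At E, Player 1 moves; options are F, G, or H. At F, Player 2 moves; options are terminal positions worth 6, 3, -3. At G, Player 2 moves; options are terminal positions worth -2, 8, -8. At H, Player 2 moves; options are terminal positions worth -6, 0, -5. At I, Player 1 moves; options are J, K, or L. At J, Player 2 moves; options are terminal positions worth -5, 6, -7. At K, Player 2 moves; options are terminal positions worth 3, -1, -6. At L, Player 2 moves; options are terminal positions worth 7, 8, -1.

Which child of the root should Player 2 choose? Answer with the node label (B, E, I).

C (Player 2): min(-9, 5, 0) = -9
D (Player 2): min(9, -5, -6) = -6
B (Player 1): max(-9, -6, -4) = -4
F (Player 2): min(6, 3, -3) = -3
G (Player 2): min(-2, 8, -8) = -8
H (Player 2): min(-6, 0, -5) = -6
E (Player 1): max(-3, -8, -6) = -3
J (Player 2): min(-5, 6, -7) = -7
K (Player 2): min(3, -1, -6) = -6
L (Player 2): min(7, 8, -1) = -1
I (Player 1): max(-7, -6, -1) = -1
Root (Player 2): min(-4, -3, -1) = -4
Player 2 picks the child with the lowest value: B (value -4).

B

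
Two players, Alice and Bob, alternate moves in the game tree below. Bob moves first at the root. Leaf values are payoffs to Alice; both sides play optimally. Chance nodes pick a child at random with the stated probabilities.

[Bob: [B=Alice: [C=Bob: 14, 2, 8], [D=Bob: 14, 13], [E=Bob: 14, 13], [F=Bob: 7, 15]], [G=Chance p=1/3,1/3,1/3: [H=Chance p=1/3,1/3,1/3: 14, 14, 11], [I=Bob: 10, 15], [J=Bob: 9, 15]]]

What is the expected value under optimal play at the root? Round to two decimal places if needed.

10.67

C (Bob): min(14, 2, 8) = 2
D (Bob): min(14, 13) = 13
E (Bob): min(14, 13) = 13
F (Bob): min(7, 15) = 7
B (Alice): max(2, 13, 13, 7) = 13
H (Chance): 1/3·14 + 1/3·14 + 1/3·11 = 13
I (Bob): min(10, 15) = 10
J (Bob): min(9, 15) = 9
G (Chance): 1/3·13 + 1/3·10 + 1/3·9 = 10.67
Root (Bob): min(13, 10.67) = 10.67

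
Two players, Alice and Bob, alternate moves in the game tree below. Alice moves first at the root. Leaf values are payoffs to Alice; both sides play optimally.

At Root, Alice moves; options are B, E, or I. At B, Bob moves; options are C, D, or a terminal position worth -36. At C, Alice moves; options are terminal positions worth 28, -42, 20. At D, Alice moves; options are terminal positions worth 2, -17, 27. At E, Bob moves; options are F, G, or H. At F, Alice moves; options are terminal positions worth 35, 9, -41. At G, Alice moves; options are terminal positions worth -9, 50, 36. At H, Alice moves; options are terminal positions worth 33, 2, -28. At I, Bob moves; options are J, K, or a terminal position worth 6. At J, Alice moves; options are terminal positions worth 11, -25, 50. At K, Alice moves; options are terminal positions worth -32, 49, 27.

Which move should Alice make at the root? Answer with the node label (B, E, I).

C (Alice): max(28, -42, 20) = 28
D (Alice): max(2, -17, 27) = 27
B (Bob): min(28, 27, -36) = -36
F (Alice): max(35, 9, -41) = 35
G (Alice): max(-9, 50, 36) = 50
H (Alice): max(33, 2, -28) = 33
E (Bob): min(35, 50, 33) = 33
J (Alice): max(11, -25, 50) = 50
K (Alice): max(-32, 49, 27) = 49
I (Bob): min(50, 49, 6) = 6
Root (Alice): max(-36, 33, 6) = 33
Alice picks the child with the highest value: E (value 33).

E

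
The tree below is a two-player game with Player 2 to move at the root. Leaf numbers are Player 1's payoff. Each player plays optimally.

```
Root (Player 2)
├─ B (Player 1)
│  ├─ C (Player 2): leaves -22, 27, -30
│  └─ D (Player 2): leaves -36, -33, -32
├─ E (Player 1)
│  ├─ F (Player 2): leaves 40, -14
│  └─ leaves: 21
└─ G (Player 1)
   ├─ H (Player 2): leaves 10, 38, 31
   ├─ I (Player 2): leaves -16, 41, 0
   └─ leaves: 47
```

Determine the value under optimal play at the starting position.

-30

C (Player 2): min(-22, 27, -30) = -30
D (Player 2): min(-36, -33, -32) = -36
B (Player 1): max(-30, -36) = -30
F (Player 2): min(40, -14) = -14
E (Player 1): max(-14, 21) = 21
H (Player 2): min(10, 38, 31) = 10
I (Player 2): min(-16, 41, 0) = -16
G (Player 1): max(10, -16, 47) = 47
Root (Player 2): min(-30, 21, 47) = -30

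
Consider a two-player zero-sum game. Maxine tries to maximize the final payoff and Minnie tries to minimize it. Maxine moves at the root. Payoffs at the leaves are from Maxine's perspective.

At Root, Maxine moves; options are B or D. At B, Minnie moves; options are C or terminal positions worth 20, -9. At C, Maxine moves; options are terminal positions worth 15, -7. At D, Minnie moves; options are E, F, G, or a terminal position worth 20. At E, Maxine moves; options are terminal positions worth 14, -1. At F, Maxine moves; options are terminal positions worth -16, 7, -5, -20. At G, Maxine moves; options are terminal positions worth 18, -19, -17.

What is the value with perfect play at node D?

E: max(14, -1) = 14
F: max(-16, 7, -5, -20) = 7
G: max(18, -19, -17) = 18
D: min(14, 7, 18, 20) = 7

7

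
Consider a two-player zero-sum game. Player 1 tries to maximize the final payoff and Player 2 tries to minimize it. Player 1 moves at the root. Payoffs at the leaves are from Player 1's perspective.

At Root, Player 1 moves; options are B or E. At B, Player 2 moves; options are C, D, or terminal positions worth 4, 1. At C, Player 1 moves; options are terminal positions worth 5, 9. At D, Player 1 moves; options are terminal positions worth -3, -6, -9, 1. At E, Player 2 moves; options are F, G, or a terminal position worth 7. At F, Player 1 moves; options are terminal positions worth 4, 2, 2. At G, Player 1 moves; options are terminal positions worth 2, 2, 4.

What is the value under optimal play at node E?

4

F: max(4, 2, 2) = 4
G: max(2, 2, 4) = 4
E: min(4, 4, 7) = 4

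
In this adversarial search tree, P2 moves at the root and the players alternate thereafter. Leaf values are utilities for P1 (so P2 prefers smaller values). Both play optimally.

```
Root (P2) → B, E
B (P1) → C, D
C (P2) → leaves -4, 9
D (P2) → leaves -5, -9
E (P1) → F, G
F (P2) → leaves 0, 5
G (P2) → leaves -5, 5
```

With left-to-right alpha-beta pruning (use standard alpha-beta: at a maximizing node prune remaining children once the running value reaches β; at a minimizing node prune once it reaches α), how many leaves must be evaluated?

5

C [α=-∞,β=+∞]: v=-4
D [α=-4,β=+∞]: v=-5 after child 1 ≤ α → α-cutoff, skip 1
B [α=-∞,β=+∞]: v=-4
F [α=-∞,β=-4]: v=0
E [α=-∞,β=-4]: v=0 after child 1 ≥ β → β-cutoff, skip 1
Root [α=-∞,β=+∞]: v=-4
Leaves evaluated: 5 of 8.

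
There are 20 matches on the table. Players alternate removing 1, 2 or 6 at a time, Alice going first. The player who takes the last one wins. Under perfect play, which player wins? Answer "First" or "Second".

Compute winning (W) and losing (L) positions by backward induction:
i:   0  1  2  3  4  5  6  7  8  9 10 11 12 13 14 15 16 17 18 19 20
     L  W  W  L  W  W  W  L  W  W  L  W  W  W  L  W  W  L  W  W  W
Position 20 is W, so the first player wins.

First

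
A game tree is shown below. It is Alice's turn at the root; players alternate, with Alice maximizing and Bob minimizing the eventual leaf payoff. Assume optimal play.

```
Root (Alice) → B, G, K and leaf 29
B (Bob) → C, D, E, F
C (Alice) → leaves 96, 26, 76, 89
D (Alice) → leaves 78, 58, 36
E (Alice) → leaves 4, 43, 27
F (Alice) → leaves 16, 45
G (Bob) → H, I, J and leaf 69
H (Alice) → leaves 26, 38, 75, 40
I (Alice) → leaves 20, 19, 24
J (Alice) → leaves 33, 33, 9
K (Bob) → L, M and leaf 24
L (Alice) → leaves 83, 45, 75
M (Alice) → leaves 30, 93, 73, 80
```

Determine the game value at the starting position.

C (Alice): max(96, 26, 76, 89) = 96
D (Alice): max(78, 58, 36) = 78
E (Alice): max(4, 43, 27) = 43
F (Alice): max(16, 45) = 45
B (Bob): min(96, 78, 43, 45) = 43
H (Alice): max(26, 38, 75, 40) = 75
I (Alice): max(20, 19, 24) = 24
J (Alice): max(33, 33, 9) = 33
G (Bob): min(75, 24, 33, 69) = 24
L (Alice): max(83, 45, 75) = 83
M (Alice): max(30, 93, 73, 80) = 93
K (Bob): min(83, 93, 24) = 24
Root (Alice): max(43, 24, 24, 29) = 43

43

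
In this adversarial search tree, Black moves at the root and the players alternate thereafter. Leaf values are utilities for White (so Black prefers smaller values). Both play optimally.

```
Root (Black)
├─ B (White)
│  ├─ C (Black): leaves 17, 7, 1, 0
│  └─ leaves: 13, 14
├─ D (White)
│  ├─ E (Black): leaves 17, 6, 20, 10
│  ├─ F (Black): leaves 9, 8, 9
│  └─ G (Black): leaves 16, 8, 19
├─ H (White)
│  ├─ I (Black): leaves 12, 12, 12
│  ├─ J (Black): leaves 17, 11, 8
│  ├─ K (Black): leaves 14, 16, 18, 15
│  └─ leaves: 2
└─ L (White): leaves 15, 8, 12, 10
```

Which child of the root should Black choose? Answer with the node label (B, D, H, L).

D

C (Black): min(17, 7, 1, 0) = 0
B (White): max(0, 13, 14) = 14
E (Black): min(17, 6, 20, 10) = 6
F (Black): min(9, 8, 9) = 8
G (Black): min(16, 8, 19) = 8
D (White): max(6, 8, 8) = 8
I (Black): min(12, 12, 12) = 12
J (Black): min(17, 11, 8) = 8
K (Black): min(14, 16, 18, 15) = 14
H (White): max(12, 8, 14, 2) = 14
L (White): max(15, 8, 12, 10) = 15
Root (Black): min(14, 8, 14, 15) = 8
Black picks the child with the lowest value: D (value 8).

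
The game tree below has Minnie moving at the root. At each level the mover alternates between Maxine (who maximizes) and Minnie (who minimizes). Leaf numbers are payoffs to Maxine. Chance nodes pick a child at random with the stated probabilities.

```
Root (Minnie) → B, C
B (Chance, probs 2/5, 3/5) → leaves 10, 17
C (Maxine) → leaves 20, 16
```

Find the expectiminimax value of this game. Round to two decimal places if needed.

14.2

B (Chance): 2/5·10 + 3/5·17 = 14.2
C (Maxine): max(20, 16) = 20
Root (Minnie): min(14.2, 20) = 14.2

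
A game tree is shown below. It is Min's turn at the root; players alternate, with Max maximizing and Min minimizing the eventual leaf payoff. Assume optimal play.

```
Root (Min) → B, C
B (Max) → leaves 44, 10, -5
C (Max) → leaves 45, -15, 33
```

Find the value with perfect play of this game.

B (Max): max(44, 10, -5) = 44
C (Max): max(45, -15, 33) = 45
Root (Min): min(44, 45) = 44

44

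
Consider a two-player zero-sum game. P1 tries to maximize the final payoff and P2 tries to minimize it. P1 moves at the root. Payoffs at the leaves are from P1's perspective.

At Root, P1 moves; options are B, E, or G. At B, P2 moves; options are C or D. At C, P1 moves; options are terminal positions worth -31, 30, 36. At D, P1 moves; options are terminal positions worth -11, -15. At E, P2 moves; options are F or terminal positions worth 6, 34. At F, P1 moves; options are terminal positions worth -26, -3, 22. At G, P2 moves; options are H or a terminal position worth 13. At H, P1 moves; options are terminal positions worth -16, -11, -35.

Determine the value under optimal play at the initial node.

C (P1): max(-31, 30, 36) = 36
D (P1): max(-11, -15) = -11
B (P2): min(36, -11) = -11
F (P1): max(-26, -3, 22) = 22
E (P2): min(22, 6, 34) = 6
H (P1): max(-16, -11, -35) = -11
G (P2): min(-11, 13) = -11
Root (P1): max(-11, 6, -11) = 6

6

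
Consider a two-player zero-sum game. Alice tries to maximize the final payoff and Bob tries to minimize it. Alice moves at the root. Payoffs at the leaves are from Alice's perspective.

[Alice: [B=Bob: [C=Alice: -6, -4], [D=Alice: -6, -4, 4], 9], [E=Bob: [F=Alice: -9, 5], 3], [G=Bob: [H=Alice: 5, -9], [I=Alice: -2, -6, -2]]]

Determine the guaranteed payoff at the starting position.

3

C (Alice): max(-6, -4) = -4
D (Alice): max(-6, -4, 4) = 4
B (Bob): min(-4, 4, 9) = -4
F (Alice): max(-9, 5) = 5
E (Bob): min(5, 3) = 3
H (Alice): max(5, -9) = 5
I (Alice): max(-2, -6, -2) = -2
G (Bob): min(5, -2) = -2
Root (Alice): max(-4, 3, -2) = 3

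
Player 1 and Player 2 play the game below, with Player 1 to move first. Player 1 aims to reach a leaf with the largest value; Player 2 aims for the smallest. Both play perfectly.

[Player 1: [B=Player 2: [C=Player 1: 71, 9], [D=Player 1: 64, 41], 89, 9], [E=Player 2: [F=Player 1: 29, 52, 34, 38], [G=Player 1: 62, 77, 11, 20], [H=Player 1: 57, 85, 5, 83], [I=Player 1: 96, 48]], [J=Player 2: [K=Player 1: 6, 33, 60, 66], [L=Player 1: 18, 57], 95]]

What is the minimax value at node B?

9

C: max(71, 9) = 71
D: max(64, 41) = 64
B: min(71, 64, 89, 9) = 9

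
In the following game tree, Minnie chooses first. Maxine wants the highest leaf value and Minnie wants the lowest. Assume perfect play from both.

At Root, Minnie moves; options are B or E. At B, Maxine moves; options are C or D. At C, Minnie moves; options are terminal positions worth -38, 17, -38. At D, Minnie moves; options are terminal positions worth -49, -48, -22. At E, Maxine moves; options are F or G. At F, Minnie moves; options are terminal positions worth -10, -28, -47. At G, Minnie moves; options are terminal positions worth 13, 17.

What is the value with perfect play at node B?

-38

C: min(-38, 17, -38) = -38
D: min(-49, -48, -22) = -49
B: max(-38, -49) = -38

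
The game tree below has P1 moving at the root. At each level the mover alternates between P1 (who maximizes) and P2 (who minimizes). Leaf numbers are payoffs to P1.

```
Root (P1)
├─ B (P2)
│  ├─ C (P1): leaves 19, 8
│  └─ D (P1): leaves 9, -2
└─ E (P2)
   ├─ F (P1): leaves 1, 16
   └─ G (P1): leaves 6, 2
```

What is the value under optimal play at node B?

C: max(19, 8) = 19
D: max(9, -2) = 9
B: min(19, 9) = 9

9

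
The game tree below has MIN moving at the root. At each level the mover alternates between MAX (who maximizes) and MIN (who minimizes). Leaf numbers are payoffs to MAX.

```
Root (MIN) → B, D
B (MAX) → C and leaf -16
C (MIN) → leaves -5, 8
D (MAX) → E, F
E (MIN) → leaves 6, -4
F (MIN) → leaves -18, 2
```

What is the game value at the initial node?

C (MIN): min(-5, 8) = -5
B (MAX): max(-5, -16) = -5
E (MIN): min(6, -4) = -4
F (MIN): min(-18, 2) = -18
D (MAX): max(-4, -18) = -4
Root (MIN): min(-5, -4) = -5

-5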